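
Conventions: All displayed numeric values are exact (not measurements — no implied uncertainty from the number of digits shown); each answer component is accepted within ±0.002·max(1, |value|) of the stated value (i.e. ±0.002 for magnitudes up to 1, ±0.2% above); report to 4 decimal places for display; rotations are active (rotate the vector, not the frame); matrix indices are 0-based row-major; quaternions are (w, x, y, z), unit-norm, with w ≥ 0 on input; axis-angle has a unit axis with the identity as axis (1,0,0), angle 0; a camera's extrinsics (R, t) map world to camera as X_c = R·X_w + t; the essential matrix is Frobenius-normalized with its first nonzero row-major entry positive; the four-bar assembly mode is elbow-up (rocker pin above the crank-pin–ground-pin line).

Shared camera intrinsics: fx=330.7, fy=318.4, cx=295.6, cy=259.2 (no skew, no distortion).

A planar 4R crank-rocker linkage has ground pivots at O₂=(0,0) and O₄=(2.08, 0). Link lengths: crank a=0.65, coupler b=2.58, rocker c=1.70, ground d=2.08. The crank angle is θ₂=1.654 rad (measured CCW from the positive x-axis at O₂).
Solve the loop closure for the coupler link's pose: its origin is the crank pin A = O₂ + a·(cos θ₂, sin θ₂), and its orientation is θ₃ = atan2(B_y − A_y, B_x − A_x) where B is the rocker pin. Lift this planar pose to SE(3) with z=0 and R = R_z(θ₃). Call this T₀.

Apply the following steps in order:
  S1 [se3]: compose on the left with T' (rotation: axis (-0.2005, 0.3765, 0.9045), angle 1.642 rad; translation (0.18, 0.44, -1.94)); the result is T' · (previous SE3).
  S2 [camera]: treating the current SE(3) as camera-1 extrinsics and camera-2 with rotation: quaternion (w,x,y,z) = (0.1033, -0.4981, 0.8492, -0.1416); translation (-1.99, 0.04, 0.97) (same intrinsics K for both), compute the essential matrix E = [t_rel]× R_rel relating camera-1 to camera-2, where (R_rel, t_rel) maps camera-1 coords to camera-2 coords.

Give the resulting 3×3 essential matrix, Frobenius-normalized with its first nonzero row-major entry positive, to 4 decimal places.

matrix = [0.0646 -0.3419 -0.3679; -0.0512 -0.2327 -0.4504; -0.4496 0.4312 -0.3096]

source (fourbar_fk): coupler pose = R=[0.9157 -0.4019 0.0000; 0.4019 0.9157 0.0000; 0.0000 0.0000 1.0000], t=(-0.0540, 0.6478, 0.0000)
after S1 (compose_se3): R=[-0.4208 -0.8888 0.1813; 0.7845 -0.2562 0.5647; -0.4555 0.3799 0.8051], t=(-0.4552, 0.4479, -1.8025)
after S2 (essential): [0.0646 -0.3419 -0.3679; -0.0512 -0.2327 -0.4504; -0.4496 0.4312 -0.3096]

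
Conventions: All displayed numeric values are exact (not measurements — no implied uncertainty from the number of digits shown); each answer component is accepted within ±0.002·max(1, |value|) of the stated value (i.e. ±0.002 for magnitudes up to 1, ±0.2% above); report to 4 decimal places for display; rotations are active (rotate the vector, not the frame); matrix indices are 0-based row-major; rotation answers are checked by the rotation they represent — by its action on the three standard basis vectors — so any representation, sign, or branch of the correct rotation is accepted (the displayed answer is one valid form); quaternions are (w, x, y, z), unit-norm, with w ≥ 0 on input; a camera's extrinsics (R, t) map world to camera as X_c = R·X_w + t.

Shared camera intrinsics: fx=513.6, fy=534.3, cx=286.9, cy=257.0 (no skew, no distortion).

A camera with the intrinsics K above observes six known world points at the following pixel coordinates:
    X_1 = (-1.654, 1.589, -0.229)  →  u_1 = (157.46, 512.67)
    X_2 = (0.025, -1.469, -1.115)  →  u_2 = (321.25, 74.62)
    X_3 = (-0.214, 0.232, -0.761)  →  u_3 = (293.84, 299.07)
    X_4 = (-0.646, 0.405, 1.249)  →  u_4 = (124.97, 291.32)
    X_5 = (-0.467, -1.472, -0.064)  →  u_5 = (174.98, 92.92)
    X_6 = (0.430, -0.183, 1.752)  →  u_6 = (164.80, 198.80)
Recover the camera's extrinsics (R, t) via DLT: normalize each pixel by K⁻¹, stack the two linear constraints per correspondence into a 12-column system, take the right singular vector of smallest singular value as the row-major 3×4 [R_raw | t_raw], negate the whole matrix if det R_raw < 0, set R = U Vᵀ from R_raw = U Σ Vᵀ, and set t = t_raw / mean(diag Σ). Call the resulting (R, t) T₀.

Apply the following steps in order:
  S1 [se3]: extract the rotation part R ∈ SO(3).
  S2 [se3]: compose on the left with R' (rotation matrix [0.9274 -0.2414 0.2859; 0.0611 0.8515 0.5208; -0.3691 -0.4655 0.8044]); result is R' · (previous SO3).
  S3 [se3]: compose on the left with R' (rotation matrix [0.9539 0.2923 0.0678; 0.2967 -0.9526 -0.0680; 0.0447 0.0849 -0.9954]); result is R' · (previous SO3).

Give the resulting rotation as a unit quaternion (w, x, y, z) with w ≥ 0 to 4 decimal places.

rotation (quat) = (0.1536, 0.9590, 0.1224, -0.2044)

source (pnp_recover): camera pose = R=[0.6416 0.1390 -0.7543; -0.3833 0.9100 -0.1583; 0.6644 0.3907 0.6372], t=(-0.4100, -0.0700, 4.9001)
after S1 (rot_of_se3): [0.6416 0.1390 -0.7543; -0.3833 0.9100 -0.1583; 0.6644 0.3907 0.6372]
after S2 (compose_so3): [0.8775 0.0210 -0.4792; 0.0588 0.9868 0.1509; 0.4760 -0.1606 0.8647]
after S3 (compose_so3): [0.8865 0.2975 -0.3544; 0.1719 -0.9228 -0.3447; -0.4296 0.2447 -0.8693]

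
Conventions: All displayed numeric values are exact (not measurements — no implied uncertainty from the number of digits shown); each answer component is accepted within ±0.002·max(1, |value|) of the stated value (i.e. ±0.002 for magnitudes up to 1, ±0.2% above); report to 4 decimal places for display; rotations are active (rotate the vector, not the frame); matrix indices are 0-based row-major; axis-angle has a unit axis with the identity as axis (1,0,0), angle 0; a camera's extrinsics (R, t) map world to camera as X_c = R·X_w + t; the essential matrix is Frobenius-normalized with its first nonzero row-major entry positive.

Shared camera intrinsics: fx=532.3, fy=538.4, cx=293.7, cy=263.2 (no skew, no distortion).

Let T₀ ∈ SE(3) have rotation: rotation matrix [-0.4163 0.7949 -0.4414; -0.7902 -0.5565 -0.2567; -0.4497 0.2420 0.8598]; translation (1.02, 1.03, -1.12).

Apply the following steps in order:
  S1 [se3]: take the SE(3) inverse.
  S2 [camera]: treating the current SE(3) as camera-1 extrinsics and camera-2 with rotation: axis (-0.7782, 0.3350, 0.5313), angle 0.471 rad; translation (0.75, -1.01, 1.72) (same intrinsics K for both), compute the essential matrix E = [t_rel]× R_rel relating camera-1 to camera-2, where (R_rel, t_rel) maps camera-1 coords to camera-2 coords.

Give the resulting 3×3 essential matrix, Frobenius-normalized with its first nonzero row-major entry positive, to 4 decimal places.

after S1 (invert_se3): R=[-0.4163 -0.7902 -0.4497; 0.7949 -0.5565 0.2420; -0.4414 -0.2567 0.8598], t=(0.7349, 0.0334, 1.6776)
after S2 (essential): [0.0817 -0.0185 -0.1395; 0.0301 -0.1043 -0.6835; -0.7013 -0.0318 -0.0417]

matrix = [0.0817 -0.0185 -0.1395; 0.0301 -0.1043 -0.6835; -0.7013 -0.0318 -0.0417]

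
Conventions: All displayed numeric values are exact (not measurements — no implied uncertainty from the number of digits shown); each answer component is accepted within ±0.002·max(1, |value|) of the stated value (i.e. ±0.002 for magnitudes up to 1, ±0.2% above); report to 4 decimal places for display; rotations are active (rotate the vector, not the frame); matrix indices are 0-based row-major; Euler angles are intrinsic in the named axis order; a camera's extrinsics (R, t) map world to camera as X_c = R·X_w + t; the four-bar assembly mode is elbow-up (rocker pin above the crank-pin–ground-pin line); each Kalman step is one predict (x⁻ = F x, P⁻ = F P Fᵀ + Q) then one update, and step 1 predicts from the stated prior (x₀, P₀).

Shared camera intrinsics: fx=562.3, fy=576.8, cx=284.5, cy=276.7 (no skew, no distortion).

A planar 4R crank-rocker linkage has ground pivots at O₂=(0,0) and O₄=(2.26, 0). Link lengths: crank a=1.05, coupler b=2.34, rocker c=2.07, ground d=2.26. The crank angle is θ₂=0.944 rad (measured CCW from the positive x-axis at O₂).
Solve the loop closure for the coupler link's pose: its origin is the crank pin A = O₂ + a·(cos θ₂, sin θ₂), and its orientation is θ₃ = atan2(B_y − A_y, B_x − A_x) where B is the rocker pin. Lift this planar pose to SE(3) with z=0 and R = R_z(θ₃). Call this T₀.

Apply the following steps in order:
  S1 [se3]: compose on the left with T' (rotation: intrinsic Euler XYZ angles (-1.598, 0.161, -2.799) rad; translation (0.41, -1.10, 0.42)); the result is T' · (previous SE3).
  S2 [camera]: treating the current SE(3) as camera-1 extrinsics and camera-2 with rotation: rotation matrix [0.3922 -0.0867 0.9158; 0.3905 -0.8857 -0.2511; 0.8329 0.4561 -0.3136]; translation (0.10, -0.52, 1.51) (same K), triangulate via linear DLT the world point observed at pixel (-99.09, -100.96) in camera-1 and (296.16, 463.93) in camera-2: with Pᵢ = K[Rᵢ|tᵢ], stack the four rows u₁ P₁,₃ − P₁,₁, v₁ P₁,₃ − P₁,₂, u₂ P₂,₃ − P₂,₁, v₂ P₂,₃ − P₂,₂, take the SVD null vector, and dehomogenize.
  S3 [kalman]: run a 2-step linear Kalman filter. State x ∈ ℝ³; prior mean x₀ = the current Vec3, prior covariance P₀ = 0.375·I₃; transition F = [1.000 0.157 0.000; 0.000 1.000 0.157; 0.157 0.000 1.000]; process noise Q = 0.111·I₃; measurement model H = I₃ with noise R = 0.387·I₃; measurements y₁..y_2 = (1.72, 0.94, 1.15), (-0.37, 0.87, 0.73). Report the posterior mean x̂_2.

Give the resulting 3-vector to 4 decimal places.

source (fourbar_fk): coupler pose = R=[0.8621 -0.5067 0.0000; 0.5067 0.8621 0.0000; 0.0000 0.0000 1.0000], t=(0.6159, 0.8504, 0.0000)
after S1 (compose_se3): R=[-0.6335 0.7569 0.1603; 0.1237 -0.1054 0.9867; 0.7638 0.6449 -0.0268], t=(0.1194, -1.0254, 1.4262)
after S2 (triangulate): (1.8608, -0.6314, -0.8968)
after S3 (kf_track): (0.8590, 0.4876, 0.6637)

result = (0.8590, 0.4876, 0.6637)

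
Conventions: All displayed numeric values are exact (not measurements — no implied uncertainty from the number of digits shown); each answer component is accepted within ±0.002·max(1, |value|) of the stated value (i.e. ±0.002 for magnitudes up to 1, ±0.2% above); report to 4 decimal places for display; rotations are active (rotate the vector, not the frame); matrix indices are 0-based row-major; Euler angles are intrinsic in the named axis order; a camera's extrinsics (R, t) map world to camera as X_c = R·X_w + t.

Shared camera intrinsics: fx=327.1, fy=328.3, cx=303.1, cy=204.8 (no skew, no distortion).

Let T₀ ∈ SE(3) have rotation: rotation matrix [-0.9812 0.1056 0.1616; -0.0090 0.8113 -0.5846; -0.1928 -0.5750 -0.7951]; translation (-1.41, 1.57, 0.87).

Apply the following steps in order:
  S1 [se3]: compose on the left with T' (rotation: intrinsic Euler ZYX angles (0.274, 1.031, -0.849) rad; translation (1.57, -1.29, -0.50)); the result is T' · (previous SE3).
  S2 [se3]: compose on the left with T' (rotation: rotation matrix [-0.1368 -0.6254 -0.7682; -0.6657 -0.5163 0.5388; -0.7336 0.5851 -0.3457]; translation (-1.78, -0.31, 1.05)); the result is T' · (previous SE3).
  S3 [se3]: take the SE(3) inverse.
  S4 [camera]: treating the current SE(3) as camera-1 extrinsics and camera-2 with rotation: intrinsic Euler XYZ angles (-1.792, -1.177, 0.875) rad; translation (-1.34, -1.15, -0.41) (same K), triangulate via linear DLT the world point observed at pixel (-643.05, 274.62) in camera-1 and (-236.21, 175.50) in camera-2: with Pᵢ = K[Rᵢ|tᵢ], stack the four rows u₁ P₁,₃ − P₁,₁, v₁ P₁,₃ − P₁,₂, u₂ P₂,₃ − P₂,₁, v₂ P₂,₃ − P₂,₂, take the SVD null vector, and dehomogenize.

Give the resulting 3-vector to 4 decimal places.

result = (-1.0588, -1.4422, 0.7527)

after S1 (compose_se3): R=[-0.5444 -0.7927 0.2745; -0.3095 -0.1143 -0.9440; 0.7797 -0.5988 -0.1831], t=(-0.0835, 0.0011, 0.3993)
after S2 (compose_se3): R=[-0.3309 0.6400 0.6935; 0.9423 0.2640 0.2060; -0.0513 0.7216 -0.6904], t=(-2.0760, -0.0398, 0.9739)
after S3 (invert_se3): R=[-0.3309 0.9423 -0.0513; 0.6400 0.2640 0.7216; 0.6935 0.2060 -0.6904], t=(-0.5995, 0.6363, 2.1203)
after S4 (triangulate): (-1.0588, -1.4422, 0.7527)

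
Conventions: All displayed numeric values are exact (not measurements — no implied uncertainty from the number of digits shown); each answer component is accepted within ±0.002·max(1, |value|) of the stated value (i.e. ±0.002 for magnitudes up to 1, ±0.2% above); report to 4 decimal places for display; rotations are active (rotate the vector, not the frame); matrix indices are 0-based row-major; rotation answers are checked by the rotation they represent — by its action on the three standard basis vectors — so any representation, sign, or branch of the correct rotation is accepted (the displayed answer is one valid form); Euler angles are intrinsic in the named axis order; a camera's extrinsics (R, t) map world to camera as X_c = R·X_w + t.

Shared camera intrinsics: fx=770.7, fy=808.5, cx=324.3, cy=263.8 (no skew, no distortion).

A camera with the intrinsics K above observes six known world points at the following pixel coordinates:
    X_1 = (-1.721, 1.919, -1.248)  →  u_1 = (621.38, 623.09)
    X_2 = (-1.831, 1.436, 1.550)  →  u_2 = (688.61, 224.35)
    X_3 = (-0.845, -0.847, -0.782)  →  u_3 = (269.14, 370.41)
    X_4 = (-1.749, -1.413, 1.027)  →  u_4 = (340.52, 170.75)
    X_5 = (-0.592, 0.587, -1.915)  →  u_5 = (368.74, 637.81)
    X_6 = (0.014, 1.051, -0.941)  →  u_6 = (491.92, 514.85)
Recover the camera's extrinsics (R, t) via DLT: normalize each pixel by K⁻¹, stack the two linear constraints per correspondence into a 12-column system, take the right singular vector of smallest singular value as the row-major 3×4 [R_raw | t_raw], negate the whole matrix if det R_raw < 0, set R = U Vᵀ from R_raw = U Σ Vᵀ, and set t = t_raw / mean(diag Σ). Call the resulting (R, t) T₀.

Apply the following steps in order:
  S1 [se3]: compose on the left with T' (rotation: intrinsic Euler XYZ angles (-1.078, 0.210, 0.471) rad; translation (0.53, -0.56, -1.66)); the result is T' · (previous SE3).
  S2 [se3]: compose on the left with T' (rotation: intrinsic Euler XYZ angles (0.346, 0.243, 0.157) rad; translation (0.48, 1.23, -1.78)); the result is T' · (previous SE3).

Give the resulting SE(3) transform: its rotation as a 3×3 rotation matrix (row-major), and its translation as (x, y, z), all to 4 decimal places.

rotation (matrix) = ((-0.1813, 0.3083, 0.9338), (-0.9216, 0.2782, -0.2708), (-0.3432, -0.9097, 0.2337)), translation = (1.7369, 4.7810, -0.5611)

source (pnp_recover): camera pose = R=[-0.3053 0.8550 0.4192; -0.2927 0.3346 -0.8957; -0.9061 -0.3962 0.1481], t=(0.3899, 0.0799, 4.6592)
after S1 (compose_se3): R=[-0.3251 0.5141 0.7938; -0.9442 -0.1288 -0.3033; -0.0537 -0.8480 0.5272], t=(1.8056, 3.5148, 0.2465)
after S2 (compose_se3): R=[-0.1813 0.3083 0.9338; -0.9216 0.2782 -0.2708; -0.3432 -0.9097 0.2337], t=(1.7369, 4.7810, -0.5611)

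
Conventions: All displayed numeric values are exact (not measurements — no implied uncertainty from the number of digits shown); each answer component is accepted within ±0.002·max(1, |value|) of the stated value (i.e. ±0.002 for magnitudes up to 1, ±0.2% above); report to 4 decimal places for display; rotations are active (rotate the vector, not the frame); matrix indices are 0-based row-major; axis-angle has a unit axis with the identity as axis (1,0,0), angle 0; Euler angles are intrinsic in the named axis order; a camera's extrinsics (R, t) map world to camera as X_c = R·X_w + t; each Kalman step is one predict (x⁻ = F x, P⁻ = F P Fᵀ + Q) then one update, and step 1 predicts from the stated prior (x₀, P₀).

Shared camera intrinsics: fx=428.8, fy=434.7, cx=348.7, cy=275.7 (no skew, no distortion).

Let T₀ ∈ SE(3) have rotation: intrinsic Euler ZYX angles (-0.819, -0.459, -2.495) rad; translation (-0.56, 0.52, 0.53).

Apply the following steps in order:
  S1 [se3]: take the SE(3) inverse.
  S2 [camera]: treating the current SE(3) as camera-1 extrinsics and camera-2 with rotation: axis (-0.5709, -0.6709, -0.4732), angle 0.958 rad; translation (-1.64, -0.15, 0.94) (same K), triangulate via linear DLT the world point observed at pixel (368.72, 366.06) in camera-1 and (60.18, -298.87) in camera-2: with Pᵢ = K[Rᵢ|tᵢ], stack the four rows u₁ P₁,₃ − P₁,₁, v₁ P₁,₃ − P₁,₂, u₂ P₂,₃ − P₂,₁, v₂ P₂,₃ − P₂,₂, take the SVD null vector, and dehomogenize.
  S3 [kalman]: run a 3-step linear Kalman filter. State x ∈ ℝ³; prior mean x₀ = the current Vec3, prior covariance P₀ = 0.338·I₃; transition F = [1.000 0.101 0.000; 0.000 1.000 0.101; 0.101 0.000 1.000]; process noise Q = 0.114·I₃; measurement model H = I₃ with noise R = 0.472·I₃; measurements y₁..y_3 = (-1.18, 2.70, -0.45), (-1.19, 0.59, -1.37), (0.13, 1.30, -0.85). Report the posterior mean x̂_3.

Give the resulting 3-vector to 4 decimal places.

result = (-0.1794, 1.0814, -0.9945)

after S1 (invert_se3): R=[0.6123 -0.6549 0.4431; -0.4007 -0.7401 -0.5401; 0.6816 0.1532 -0.7155], t=(0.4486, 0.4467, 0.6813)
after S2 (triangulate): (0.7577, 0.4543, -1.1666)
after S3 (kf_track): (-0.1794, 1.0814, -0.9945)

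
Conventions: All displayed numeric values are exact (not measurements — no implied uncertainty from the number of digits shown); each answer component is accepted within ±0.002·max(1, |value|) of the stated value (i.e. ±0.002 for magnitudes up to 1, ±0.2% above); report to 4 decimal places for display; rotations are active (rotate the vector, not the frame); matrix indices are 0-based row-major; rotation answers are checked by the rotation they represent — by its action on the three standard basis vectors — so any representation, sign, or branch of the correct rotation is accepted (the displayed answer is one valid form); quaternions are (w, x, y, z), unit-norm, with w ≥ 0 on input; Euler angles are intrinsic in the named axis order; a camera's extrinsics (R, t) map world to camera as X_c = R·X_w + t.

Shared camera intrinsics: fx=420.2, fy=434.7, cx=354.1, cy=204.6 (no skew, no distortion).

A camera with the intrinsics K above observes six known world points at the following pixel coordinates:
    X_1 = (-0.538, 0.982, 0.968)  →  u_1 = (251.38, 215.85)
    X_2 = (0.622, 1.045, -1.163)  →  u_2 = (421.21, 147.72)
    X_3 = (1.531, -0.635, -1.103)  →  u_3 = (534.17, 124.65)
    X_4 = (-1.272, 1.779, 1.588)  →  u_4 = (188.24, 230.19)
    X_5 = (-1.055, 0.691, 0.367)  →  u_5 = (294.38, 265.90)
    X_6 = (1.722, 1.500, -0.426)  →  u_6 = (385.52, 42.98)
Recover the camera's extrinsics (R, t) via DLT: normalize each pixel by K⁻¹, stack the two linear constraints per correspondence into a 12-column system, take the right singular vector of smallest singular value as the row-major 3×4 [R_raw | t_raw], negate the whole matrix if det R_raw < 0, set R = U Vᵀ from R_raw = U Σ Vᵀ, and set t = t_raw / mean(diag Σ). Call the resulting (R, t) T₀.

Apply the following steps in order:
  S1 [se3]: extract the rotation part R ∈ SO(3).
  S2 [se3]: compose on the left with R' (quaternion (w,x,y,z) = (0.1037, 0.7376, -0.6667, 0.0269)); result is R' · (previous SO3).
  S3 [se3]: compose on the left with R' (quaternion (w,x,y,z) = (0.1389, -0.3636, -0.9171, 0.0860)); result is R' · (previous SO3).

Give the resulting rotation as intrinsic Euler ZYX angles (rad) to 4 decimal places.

source (pnp_recover): camera pose = R=[0.2744 -0.3617 -0.8910; -0.8727 -0.4828 -0.0727; -0.4039 0.7975 -0.4481], t=(0.0900, 0.2100, 4.6504)
after S1 (rot_of_se3): [0.2744 -0.3617 -0.8910; -0.8727 -0.4828 -0.0727; -0.4039 0.7975 -0.4481]
after S2 (compose_so3): [0.9330 0.3593 0.0184; -0.1139 0.2463 0.9625; 0.3413 -0.9001 0.2708]
after S3 (compose_so3): [-0.8318 0.1936 0.5201; 0.5431 0.4768 0.6911; -0.1142 0.8574 -0.5018]

rotation (euler_zyx) = (2.5632, 0.1145, 2.1003)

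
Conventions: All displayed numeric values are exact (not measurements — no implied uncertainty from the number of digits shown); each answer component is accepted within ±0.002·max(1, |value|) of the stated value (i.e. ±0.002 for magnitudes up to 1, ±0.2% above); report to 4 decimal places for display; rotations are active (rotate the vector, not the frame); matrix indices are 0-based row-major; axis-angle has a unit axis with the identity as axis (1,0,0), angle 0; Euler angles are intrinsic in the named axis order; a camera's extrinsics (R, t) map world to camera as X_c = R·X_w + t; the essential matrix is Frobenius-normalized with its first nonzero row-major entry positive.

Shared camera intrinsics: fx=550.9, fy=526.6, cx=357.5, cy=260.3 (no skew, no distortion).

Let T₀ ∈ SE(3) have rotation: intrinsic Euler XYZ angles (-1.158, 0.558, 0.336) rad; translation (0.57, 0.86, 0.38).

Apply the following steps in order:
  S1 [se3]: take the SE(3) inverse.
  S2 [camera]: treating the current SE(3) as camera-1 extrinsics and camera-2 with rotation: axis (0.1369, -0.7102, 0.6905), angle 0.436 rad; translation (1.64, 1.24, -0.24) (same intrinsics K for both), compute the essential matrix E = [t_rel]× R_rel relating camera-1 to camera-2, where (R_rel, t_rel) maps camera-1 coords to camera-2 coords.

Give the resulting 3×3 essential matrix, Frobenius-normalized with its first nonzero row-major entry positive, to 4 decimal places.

after S1 (invert_se3): R=[0.8009 -0.3256 -0.5026; -0.2797 0.5387 -0.7947; 0.5295 0.7771 0.3403], t=(0.0145, -0.0018, -1.0994)
after S2 (essential): [0.1250 0.4940 -0.2043; -0.1790 -0.3583 0.2099; 0.5425 -0.3308 -0.3006]

matrix = [0.1250 0.4940 -0.2043; -0.1790 -0.3583 0.2099; 0.5425 -0.3308 -0.3006]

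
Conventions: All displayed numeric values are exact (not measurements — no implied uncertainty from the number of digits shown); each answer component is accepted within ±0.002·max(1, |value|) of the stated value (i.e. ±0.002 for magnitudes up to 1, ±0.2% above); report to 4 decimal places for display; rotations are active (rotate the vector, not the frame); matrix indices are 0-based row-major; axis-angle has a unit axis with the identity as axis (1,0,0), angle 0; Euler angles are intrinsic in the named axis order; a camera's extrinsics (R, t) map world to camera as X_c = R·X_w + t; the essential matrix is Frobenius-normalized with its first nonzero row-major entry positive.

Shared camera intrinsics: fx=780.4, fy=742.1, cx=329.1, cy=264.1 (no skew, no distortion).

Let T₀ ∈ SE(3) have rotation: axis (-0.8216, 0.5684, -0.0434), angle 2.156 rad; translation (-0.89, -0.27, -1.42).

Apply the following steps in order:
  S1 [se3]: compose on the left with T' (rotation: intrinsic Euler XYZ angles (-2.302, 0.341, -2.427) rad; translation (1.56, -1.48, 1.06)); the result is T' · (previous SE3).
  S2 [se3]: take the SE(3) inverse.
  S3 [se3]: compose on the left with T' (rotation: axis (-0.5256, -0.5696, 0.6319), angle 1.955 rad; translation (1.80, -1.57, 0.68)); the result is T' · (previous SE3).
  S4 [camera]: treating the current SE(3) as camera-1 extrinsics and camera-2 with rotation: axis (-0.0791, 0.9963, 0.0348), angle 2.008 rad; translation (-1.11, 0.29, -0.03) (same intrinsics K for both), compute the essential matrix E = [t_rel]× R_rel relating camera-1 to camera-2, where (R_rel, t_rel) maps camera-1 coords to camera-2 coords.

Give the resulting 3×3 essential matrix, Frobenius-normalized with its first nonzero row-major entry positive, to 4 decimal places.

matrix = [0.2054 0.5689 -0.0458; -0.0838 0.4012 0.0915; 0.5818 -0.1021 -0.3269]

after S1 (compose_se3): R=[-0.9628 0.2171 -0.1611; -0.2433 -0.9556 0.1663; -0.1179 0.1993 0.9728], t=(1.5519, -3.1251, 1.4783)
after S2 (invert_se3): R=[-0.9628 -0.2433 -0.1179; 0.2171 -0.9556 0.1993; -0.1611 0.1663 0.9728], t=(0.9081, -3.6178, -0.6684)
after S3 (compose_se3): R=[0.1160 0.0015 -0.9932; -0.9436 -0.3120 -0.1107; -0.3101 0.9501 -0.0348], t=(3.0930, -0.9169, 4.1817)
after S4 (essential): [0.2054 0.5689 -0.0458; -0.0838 0.4012 0.0915; 0.5818 -0.1021 -0.3269]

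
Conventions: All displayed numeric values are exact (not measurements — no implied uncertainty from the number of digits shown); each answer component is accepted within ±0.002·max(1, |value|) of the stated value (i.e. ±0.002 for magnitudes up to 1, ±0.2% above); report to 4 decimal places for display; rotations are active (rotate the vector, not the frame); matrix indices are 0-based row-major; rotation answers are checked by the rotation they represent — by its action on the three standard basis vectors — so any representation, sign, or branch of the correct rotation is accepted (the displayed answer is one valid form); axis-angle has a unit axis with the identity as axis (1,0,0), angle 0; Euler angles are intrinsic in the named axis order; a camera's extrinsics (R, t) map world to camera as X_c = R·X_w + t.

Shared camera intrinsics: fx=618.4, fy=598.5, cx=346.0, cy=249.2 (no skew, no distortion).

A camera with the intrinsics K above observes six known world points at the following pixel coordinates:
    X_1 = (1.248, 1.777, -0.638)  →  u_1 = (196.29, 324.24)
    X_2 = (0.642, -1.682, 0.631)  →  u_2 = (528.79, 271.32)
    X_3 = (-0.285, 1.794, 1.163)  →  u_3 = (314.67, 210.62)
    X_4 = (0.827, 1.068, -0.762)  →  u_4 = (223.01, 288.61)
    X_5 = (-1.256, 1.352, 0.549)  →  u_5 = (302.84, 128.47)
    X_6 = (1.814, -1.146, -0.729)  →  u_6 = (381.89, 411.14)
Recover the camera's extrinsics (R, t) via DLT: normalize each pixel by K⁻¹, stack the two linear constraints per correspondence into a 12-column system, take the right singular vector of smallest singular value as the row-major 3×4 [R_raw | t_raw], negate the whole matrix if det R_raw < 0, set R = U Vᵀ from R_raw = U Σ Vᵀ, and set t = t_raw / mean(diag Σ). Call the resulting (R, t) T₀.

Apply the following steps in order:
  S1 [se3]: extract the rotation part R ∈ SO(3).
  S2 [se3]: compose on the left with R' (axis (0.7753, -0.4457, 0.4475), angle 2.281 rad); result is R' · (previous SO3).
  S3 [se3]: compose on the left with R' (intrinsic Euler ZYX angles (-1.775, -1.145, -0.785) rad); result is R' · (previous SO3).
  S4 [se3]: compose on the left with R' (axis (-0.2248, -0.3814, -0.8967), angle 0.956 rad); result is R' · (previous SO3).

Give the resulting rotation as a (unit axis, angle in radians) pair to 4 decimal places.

rotation (axis_angle) = ((-0.7734, 0.5165, 0.3676), 1.0657)

source (pnp_recover): camera pose = R=[-0.0098 -0.7050 0.7091; 0.9976 0.0421 0.0557; -0.0692 0.7079 0.7029], t=(0.0100, -0.4000, 6.3303)
after S1 (rot_of_se3): [-0.0098 -0.7050 0.7091; 0.9976 0.0421 0.0557; -0.0692 0.7079 0.7029]
after S2 (compose_so3): [-0.9276 -0.1123 0.3564; -0.2573 -0.4998 -0.8270; 0.2710 -0.8588 0.4347]
after S3 (compose_so3): [0.1560 -0.9782 -0.1371; 0.7064 0.0135 0.7077; -0.6904 -0.2073 0.6931]
after S4 (compose_so3): [0.7926 -0.5278 0.3053; 0.1155 0.6216 0.7748; -0.5987 -0.5788 0.5536]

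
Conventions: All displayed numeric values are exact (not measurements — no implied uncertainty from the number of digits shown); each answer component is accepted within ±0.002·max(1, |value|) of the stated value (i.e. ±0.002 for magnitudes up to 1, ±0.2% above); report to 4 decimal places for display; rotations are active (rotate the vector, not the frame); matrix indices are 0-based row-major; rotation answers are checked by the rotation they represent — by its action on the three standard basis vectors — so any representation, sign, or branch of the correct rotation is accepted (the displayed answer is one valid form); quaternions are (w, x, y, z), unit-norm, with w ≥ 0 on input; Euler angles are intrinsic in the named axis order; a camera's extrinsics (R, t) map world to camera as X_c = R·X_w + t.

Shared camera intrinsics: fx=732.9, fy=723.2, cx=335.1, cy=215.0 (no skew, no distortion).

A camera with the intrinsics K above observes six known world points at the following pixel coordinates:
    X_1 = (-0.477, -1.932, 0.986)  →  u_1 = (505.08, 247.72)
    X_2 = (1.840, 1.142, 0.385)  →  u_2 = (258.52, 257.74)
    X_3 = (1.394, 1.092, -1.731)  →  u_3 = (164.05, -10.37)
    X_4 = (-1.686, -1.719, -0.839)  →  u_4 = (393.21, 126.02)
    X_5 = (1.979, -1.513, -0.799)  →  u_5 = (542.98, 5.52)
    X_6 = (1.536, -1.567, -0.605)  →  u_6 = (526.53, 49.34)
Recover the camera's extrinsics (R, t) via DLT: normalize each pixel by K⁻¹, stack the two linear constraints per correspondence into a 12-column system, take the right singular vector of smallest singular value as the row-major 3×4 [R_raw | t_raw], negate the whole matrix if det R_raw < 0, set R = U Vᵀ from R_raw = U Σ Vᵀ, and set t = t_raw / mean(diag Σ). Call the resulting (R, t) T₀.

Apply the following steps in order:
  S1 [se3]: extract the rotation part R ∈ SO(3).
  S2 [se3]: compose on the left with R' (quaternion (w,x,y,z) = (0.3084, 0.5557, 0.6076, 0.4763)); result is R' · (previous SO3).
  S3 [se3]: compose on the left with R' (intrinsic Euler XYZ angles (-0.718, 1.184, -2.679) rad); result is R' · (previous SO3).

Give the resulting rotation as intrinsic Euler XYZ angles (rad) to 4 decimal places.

source (pnp_recover): camera pose = R=[0.2805 -0.9063 0.3162; -0.1596 0.2808 0.9464; -0.9465 -0.3159 -0.0659], t=(-0.1001, -0.1099, 6.8902)
after S1 (rot_of_se3): [0.2805 -0.9063 0.3162; -0.1596 0.2808 0.9464; -0.9465 -0.3159 -0.0659]
after S2 (compose_so3): [-0.9706 -0.0044 0.2407; 0.0598 -0.9729 0.2233; 0.2332 0.2311 0.9446]
after S3 (compose_so3): [0.5537 0.0517 0.8311; -0.2017 0.9767 0.0735; -0.8079 -0.2083 0.5512]

rotation (euler_xyz) = (-0.1326, 0.9811, -0.0932)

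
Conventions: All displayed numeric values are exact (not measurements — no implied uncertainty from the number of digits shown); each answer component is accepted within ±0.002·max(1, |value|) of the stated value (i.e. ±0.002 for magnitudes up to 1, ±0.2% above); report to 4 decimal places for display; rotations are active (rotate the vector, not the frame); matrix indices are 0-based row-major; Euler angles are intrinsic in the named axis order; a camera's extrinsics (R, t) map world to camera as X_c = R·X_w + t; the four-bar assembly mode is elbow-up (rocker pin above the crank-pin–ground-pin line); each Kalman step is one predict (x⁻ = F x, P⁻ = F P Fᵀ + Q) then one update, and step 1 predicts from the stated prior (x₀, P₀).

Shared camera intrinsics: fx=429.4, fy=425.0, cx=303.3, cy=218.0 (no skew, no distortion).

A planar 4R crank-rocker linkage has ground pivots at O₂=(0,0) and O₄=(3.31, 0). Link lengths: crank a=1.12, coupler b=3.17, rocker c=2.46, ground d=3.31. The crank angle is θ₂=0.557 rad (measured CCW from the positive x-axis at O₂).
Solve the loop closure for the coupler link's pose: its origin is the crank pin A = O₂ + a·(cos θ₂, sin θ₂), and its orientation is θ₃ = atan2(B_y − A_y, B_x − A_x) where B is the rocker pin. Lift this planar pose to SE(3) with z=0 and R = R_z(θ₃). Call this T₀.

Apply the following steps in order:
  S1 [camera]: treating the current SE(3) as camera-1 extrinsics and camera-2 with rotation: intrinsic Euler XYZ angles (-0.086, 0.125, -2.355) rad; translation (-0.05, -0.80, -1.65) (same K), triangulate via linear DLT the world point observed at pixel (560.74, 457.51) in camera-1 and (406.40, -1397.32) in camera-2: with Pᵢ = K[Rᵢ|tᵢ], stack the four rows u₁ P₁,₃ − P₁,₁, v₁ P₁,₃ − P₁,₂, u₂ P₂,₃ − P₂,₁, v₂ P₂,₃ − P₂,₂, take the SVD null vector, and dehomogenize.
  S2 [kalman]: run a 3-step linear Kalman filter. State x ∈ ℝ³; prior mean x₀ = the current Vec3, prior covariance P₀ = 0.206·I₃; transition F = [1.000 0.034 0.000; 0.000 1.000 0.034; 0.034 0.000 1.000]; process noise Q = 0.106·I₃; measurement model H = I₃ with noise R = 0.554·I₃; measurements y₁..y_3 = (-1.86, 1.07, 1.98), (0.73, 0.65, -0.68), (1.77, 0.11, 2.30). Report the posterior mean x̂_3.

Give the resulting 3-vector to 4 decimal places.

source (fourbar_fk): coupler pose = R=[0.8100 -0.5865 0.0000; 0.5865 0.8100 0.0000; 0.0000 0.0000 1.0000], t=(0.9507, 0.5921, 0.0000)
after S1 (triangulate): (0.4455, 0.2788, 1.9149)
after S2 (kf_track): (0.6539, 0.5025, 1.4744)

result = (0.6539, 0.5025, 1.4744)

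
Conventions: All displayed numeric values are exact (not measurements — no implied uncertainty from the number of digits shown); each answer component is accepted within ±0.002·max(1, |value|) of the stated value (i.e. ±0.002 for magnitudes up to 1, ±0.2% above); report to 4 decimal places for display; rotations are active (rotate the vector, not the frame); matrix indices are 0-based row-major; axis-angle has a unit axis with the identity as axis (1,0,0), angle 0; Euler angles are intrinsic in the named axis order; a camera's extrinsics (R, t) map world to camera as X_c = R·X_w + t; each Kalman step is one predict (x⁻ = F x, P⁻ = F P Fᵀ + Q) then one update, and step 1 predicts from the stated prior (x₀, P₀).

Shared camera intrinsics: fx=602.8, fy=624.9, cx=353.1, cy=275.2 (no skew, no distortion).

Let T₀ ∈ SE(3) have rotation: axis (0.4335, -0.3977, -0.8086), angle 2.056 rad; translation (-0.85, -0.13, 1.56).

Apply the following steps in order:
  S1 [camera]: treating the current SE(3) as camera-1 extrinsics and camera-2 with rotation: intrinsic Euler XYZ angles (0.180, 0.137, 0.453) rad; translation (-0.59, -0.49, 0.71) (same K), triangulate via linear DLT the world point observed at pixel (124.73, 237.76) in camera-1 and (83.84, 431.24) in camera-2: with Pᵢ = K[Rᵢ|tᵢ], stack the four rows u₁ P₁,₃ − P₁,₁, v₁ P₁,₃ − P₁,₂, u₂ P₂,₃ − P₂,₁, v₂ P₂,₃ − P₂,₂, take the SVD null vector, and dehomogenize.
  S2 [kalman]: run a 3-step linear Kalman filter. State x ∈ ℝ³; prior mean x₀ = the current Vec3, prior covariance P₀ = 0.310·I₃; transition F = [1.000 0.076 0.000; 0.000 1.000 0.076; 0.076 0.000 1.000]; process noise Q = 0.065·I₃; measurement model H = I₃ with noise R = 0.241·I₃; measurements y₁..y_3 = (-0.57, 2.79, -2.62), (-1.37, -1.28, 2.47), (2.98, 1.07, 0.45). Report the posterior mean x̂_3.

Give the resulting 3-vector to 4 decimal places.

result = (0.8617, 0.9326, 0.5642)

after S1 (triangulate): (-0.1640, 1.8332, 1.8021)
after S2 (kf_track): (0.8617, 0.9326, 0.5642)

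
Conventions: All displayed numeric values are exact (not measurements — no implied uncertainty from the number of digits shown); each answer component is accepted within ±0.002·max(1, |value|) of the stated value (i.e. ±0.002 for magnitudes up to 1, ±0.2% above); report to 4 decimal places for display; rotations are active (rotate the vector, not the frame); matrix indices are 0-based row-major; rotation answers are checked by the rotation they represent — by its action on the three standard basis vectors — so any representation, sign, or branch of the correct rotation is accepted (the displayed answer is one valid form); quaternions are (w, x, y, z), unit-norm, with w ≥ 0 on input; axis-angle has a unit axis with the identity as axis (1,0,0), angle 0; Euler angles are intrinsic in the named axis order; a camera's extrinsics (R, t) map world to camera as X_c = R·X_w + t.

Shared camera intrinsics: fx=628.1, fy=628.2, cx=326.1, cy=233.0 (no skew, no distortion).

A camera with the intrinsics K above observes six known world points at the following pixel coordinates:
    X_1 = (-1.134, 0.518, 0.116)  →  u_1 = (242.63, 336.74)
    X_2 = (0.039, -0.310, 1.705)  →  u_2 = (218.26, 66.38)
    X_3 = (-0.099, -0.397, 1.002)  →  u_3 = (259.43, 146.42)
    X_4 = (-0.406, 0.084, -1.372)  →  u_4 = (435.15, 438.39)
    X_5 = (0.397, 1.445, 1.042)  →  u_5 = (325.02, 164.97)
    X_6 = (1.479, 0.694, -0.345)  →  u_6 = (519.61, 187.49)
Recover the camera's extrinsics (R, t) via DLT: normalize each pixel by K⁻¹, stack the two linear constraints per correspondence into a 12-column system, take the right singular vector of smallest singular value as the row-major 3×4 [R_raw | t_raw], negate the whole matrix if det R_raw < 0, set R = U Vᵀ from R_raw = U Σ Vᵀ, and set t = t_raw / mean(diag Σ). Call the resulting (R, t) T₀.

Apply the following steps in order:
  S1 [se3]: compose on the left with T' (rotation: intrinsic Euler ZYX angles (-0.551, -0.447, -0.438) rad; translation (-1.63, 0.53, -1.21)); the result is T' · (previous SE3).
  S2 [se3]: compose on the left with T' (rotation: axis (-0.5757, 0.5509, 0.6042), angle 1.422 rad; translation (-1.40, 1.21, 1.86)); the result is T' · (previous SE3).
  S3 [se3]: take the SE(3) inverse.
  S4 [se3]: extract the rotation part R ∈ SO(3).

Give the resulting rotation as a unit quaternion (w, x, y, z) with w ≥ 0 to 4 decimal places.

rotation (quat) = (0.9691, -0.1060, 0.1513, -0.1632)

source (pnp_recover): camera pose = R=[0.7830 0.0514 -0.6199; -0.6199 0.1457 -0.7710; 0.0507 0.9880 0.1460], t=(0.2500, 0.1600, 4.6698)
after S1 (compose_se3): R=[0.2052 0.0212 -0.9785; -0.7598 0.6337 -0.1456; 0.6169 0.7733 0.1461], t=(-1.8577, 3.1646, 2.6503)
after S2 (compose_se3): R=[0.9009 -0.3485 -0.2587; 0.2843 0.9242 -0.2549; 0.3279 0.1562 0.9317], t=(-4.2869, 4.1494, 3.7349)
after S3 (invert_se3): R=[0.9009 0.2843 0.3279; -0.3485 0.9242 0.1562; -0.2587 -0.2549 0.9317], t=(1.4579, -5.9120, -3.5309)
after S4 (rot_of_se3): [0.9009 0.2843 0.3279; -0.3485 0.9242 0.1562; -0.2587 -0.2549 0.9317]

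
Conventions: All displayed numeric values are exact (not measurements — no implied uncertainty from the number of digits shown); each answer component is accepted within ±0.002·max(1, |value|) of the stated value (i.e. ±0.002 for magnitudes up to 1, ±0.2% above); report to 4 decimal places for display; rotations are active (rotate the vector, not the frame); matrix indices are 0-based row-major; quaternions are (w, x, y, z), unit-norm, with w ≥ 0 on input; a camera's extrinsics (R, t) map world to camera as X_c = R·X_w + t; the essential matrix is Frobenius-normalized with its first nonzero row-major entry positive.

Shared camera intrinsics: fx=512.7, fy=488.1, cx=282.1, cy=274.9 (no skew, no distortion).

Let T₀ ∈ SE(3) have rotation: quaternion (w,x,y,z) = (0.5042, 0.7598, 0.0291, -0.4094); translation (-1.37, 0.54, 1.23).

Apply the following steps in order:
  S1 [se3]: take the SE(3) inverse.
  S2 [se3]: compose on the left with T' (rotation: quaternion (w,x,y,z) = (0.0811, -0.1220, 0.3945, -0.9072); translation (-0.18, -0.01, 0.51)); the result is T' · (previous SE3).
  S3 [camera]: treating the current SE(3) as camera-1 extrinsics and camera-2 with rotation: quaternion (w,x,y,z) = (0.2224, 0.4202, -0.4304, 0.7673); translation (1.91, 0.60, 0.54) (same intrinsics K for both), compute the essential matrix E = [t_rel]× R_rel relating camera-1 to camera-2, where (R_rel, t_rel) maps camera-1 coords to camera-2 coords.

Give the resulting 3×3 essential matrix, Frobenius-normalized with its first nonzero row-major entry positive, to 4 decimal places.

after S1 (invert_se3): R=[0.6631 -0.3686 -0.6515; 0.4571 -0.4899 0.7424; -0.5928 -0.7900 -0.1563], t=(1.9088, -0.0224, -0.1932)
after S2 (compose_se3): R=[-0.7805 0.1025 0.6167; -0.0576 0.9705 -0.2342; -0.6225 -0.2184 -0.7515], t=(-2.0632, -0.3249, 0.6995)
after S3 (essential): [0.1051 0.1333 0.2219; 0.3010 0.4240 0.3953; -0.1924 -0.4098 0.5388]

matrix = [0.1051 0.1333 0.2219; 0.3010 0.4240 0.3953; -0.1924 -0.4098 0.5388]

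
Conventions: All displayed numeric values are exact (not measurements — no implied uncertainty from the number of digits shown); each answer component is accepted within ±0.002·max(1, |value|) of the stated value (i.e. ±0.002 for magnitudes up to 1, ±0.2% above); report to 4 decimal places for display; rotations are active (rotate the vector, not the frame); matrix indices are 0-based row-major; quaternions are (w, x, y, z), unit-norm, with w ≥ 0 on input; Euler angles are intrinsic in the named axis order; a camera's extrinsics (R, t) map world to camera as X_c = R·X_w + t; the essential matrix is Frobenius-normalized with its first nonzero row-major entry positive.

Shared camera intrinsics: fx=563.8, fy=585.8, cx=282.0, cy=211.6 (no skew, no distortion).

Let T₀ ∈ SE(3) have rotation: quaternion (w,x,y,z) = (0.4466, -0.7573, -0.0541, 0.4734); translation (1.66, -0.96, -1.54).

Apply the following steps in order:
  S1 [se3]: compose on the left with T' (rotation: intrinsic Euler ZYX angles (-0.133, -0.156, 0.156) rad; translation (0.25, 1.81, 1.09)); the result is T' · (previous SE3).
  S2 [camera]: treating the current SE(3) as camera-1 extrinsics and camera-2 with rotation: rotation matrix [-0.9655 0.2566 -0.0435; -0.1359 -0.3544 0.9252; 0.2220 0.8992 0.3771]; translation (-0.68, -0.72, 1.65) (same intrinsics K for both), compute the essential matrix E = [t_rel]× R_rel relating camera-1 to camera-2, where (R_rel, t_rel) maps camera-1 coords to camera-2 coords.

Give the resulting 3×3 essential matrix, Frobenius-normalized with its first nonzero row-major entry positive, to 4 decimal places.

after S1 (compose_se3): R=[0.7041 -0.2718 -0.6560; 0.5137 -0.4428 0.7348; -0.4903 -0.8544 -0.1721], t=(2.0386, 0.8553, -0.3023)
after S2 (essential): [0.3600 -0.4461 -0.1019; -0.2848 -0.3705 0.5302; -0.2589 0.2939 0.0900]

matrix = [0.3600 -0.4461 -0.1019; -0.2848 -0.3705 0.5302; -0.2589 0.2939 0.0900]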